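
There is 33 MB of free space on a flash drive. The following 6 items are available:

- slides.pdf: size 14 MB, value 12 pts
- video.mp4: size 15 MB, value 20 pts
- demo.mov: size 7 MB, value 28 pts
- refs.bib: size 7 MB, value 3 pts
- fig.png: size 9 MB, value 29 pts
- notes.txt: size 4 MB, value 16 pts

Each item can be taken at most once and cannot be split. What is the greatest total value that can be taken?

77 pts

Check high-value combinations within 33 MB:
- video.mp4+demo.mov+fig.png: size 15+7+9=31, value 20+28+29=77
- demo.mov+refs.bib+fig.png+notes.txt: size 7+7+9+4=27, value 28+3+29+16=76
- demo.mov+fig.png+notes.txt: size 7+9+4=20, value 28+29+16=73
- slides.pdf+demo.mov+fig.png: size 14+7+9=30, value 12+28+29=69
- video.mp4+demo.mov+refs.bib+notes.txt: size 15+7+7+4=33, value 20+28+3+16=67
Best: 77 pts.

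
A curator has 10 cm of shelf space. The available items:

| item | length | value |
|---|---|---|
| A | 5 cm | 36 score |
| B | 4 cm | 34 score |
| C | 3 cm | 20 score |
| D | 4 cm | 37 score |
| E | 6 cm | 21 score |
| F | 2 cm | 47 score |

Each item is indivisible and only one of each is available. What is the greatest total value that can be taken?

118 score

Check high-value combinations within 10 cm:
- B+D+F: length 4+4+2=10, value 34+37+47=118
- C+D+F: length 3+4+2=9, value 20+37+47=104
- A+C+F: length 5+3+2=10, value 36+20+47=103
- B+C+F: length 4+3+2=9, value 34+20+47=101
- D+F: length 4+2=6, value 37+47=84
Best: 118 score.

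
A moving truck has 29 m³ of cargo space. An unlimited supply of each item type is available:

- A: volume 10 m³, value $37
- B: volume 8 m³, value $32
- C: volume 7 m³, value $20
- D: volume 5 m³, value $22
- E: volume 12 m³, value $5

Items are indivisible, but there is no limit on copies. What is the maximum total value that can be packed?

Best value-per-unit is D at 22/5; filling with it alone gives 5×22 = 110.
Optimal mix: 1×B + 4×D → volume 28, value 120.

$120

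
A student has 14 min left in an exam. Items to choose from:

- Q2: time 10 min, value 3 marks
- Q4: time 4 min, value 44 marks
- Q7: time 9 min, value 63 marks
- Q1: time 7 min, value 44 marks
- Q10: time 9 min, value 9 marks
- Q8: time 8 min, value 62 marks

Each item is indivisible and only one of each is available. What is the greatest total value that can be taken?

107 marks

This is a 0/1 knapsack; check combinations near the capacity.
- Q4+Q7: time 4+9=13, value 44+63=107
- Q4+Q8: time 4+8=12, value 44+62=106
- Q4+Q1: time 4+7=11, value 44+44=88
- Q7: time 9, value 63
Best: 107 marks.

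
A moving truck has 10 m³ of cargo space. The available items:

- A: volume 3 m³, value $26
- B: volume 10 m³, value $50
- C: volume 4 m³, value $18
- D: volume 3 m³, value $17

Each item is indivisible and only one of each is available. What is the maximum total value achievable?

Check high-value combinations within 10 m³:
- A+C+D: volume 3+4+3=10, value 26+18+17=61
- B: volume 10, value 50
- A+C: volume 3+4=7, value 26+18=44
- A+D: volume 3+3=6, value 26+17=43
Best: $61.

$61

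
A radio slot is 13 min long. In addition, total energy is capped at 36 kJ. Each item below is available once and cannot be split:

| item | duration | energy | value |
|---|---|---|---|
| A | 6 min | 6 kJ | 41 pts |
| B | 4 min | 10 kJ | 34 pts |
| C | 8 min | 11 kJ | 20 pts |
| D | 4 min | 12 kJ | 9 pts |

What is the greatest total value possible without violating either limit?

Feasible sets respecting both limits:
- A+B: duration 10, energy 16, value 75
- B+C: duration 12, energy 21, value 54
- A+D: duration 10, energy 18, value 50
Best: 75 pts.

75 pts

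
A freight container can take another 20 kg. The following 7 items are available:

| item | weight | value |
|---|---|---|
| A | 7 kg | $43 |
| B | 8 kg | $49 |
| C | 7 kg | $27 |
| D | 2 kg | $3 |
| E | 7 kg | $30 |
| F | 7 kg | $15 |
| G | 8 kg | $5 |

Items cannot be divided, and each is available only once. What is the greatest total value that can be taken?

Check high-value combinations within 20 kg:
- A+B+D: weight 7+8+2=17, value 43+49+3=95
- A+B: weight 7+8=15, value 43+49=92
- B+D+E: weight 8+2+7=17, value 49+3+30=82
Best: $95.

$95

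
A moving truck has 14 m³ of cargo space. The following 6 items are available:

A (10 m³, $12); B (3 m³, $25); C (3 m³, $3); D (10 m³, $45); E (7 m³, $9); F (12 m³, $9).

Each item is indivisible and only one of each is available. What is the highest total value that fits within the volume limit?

$70

Check high-value combinations within 14 m³:
- B+D: volume 3+10=13, value 25+45=70
- C+D: volume 3+10=13, value 3+45=48
- D: volume 10, value 45
Best: $70.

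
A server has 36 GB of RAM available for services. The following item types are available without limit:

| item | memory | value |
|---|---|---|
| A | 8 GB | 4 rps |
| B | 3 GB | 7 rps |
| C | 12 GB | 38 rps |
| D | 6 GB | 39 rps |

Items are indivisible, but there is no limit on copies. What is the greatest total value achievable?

Best value-per-unit is D at 39/6, and filling with it alone uses memory 6×6=36. No mix of the others beats 6×39 = 234.

234 rps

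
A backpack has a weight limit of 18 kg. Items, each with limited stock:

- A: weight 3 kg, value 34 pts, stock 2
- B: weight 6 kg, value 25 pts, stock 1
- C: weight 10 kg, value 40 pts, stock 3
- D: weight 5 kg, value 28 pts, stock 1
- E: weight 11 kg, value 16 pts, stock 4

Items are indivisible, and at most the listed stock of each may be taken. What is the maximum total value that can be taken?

Best selections within weight 18 and stock limits:
- 2×A + 1×B + 1×D: weight 17, value 121
- 2×A + 1×C: weight 16, value 108
- 1×A + 1×C + 1×D: weight 18, value 102
Best: 121 pts.

121 pts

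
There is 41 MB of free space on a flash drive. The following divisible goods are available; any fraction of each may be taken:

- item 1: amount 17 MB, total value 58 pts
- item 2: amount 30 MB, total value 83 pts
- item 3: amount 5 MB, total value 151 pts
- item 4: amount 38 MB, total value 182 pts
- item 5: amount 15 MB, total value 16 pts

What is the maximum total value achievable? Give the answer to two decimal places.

Take in order of value per unit:
- item 3 (151/5 per unit): all 5 → value 151, running total 151.00
- item 4 (182/38 per unit): 36 of 38 → value 36×182/38 = 172.4211, running total 323.42
Total 323.42.

323.42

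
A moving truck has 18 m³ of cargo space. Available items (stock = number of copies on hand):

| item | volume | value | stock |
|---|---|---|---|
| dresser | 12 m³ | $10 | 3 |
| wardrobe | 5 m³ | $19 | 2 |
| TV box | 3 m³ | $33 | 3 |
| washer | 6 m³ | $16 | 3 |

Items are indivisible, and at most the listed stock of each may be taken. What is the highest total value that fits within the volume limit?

Best selections within volume 18 and stock limits:
- 1×wardrobe + 3×TV box: volume 14, value 118
- 3×TV box + 1×washer: volume 15, value 115
- 2×wardrobe + 2×TV box: volume 16, value 104
- 1×wardrobe + 2×TV box + 1×washer: volume 17, value 101
Best: $118.

$118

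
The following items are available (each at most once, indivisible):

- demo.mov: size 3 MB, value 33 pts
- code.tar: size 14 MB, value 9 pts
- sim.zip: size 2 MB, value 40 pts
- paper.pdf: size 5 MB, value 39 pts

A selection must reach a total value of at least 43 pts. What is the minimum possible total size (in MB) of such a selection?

5

Subsets with value ≥ 43, sorted by total size:
- demo.mov+sim.zip: size 5, value 73
- sim.zip+paper.pdf: size 7, value 79
Minimum size: 5 MB.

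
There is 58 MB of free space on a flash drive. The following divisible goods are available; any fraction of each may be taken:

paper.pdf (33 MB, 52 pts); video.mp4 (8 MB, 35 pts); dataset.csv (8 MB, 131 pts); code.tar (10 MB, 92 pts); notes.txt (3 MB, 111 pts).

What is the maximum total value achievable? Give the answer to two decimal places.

Take in order of value per unit:
- notes.txt (111/3 per unit): all 3 → value 111, running total 111.00
- dataset.csv (131/8 per unit): all 8 → value 131, running total 242.00
- code.tar (92/10 per unit): all 10 → value 92, running total 334.00
- video.mp4 (35/8 per unit): all 8 → value 35, running total 369.00
- paper.pdf (52/33 per unit): 29 of 33 → value 29×52/33 = 45.6970, running total 414.70
Total 414.70.

414.70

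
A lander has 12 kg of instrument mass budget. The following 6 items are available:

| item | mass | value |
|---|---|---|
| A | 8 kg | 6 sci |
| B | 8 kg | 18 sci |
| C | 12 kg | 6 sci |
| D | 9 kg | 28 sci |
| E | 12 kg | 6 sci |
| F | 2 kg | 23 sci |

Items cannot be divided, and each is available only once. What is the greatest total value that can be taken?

51 sci

This is a 0/1 knapsack; check combinations near the capacity.
- D+F: mass 9+2=11, value 28+23=51
- B+F: mass 8+2=10, value 18+23=41
- A+F: mass 8+2=10, value 6+23=29
- D: mass 9, value 28
- F: mass 2, value 23
Best: 51 sci.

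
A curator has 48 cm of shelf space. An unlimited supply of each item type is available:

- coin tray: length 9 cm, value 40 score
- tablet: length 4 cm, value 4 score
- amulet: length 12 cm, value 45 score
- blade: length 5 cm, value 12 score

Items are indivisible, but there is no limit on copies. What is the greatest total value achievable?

Best value-per-unit is coin tray at 40/9; filling with it alone gives 5×40 = 200.
Optimal mix: 4×coin tray + 1×amulet → length 48, value 205.

205 score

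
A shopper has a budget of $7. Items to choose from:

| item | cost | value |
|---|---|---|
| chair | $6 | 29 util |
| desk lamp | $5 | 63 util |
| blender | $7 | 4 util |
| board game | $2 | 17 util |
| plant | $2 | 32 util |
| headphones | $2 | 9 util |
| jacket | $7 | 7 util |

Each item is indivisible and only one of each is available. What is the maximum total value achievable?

95 util

Check high-value combinations within $7:
- desk lamp+plant: cost 5+2=7, value 63+32=95
- desk lamp+board game: cost 5+2=7, value 63+17=80
- desk lamp+headphones: cost 5+2=7, value 63+9=72
Best: 95 util.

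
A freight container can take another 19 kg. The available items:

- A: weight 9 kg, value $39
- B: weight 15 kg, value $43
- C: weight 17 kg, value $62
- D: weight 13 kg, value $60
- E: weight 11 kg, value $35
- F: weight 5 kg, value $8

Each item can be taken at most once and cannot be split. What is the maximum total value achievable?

$68

Check high-value combinations within 19 kg:
- D+F: weight 13+5=18, value 60+8=68
- C: weight 17, value 62
- D: weight 13, value 60
- A+F: weight 9+5=14, value 39+8=47
Best: $68.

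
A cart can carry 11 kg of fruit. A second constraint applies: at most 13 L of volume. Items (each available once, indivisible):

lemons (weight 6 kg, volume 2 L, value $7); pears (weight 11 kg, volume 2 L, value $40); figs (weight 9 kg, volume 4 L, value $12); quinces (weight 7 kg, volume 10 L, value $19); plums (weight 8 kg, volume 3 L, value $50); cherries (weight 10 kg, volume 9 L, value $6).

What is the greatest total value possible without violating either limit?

$50

Feasible sets respecting both limits:
- plums: weight 8, volume 3, value 50
- pears: weight 11, volume 2, value 40
- quinces: weight 7, volume 10, value 19
Best: $50.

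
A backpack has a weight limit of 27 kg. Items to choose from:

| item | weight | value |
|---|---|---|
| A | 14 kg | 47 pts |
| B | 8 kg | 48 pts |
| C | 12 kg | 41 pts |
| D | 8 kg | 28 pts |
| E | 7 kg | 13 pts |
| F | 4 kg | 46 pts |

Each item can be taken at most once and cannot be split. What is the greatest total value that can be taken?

This is a 0/1 knapsack; check combinations near the capacity.
- A+B+F: weight 14+8+4=26, value 47+48+46=141
- B+C+F: weight 8+12+4=24, value 48+41+46=135
- B+D+E+F: weight 8+8+7+4=27, value 48+28+13+46=135
- B+D+F: weight 8+8+4=20, value 48+28+46=122
- A+D+F: weight 14+8+4=26, value 47+28+46=121
Best: 141 pts.

141 pts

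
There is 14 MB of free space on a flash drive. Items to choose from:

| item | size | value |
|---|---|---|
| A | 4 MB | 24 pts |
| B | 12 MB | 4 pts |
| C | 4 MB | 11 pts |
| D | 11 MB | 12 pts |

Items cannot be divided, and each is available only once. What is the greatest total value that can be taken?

This is a 0/1 knapsack; check combinations near the capacity.
- A+C: size 4+4=8, value 24+11=35
- A: size 4, value 24
- D: size 11, value 12
- C: size 4, value 11
- B: size 12, value 4
Best: 35 pts.

35 pts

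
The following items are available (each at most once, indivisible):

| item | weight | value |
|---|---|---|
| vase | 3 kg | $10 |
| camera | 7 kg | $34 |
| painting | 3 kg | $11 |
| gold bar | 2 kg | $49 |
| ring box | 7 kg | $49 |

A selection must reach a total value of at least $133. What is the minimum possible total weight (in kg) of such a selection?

19

Subsets with value ≥ 133, sorted by total weight:
- camera+painting+gold bar+ring box: weight 19, value 143
- vase+camera+gold bar+ring box: weight 19, value 142
- vase+camera+painting+gold bar+ring box: weight 22, value 153
Minimum weight: 19 kg.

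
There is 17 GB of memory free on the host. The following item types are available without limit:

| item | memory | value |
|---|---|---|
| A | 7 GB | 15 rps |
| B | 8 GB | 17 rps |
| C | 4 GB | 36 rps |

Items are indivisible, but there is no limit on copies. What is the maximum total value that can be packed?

Best value-per-unit is C at 36/4, and filling with it alone uses memory 4×4=16. No mix of the others beats 4×36 = 144.

144 rps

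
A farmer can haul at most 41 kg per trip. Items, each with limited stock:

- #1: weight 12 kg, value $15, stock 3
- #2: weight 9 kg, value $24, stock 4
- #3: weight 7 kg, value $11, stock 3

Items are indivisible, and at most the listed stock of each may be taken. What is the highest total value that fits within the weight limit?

Top feasible selections:
- 4×#2: weight 36, value 96
- 3×#2 + 2×#3: weight 41, value 94
- 1×#1 + 3×#2: weight 39, value 87
Best: $96.

$96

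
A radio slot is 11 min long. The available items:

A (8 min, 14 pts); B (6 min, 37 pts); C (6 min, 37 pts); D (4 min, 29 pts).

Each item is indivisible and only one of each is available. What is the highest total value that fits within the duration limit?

66 pts

This is a 0/1 knapsack; check combinations near the capacity.
- B+D: duration 6+4=10, value 37+29=66
- C+D: duration 6+4=10, value 37+29=66
- B: duration 6, value 37
Best: 66 pts.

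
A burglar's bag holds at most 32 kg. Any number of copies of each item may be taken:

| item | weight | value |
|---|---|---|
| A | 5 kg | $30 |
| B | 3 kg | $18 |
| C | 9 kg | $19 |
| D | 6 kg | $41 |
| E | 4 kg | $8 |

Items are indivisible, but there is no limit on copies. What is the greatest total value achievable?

$212

Best value-per-unit is D at 41/6; filling with it alone gives 5×41 = 205.
Optimal mix: 1×A + 1×B + 4×D → weight 32, value 212.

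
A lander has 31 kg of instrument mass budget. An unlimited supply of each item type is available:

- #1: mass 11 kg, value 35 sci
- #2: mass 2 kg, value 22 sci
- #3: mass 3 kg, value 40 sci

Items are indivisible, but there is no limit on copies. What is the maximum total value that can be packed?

Best value-per-unit is #3 at 40/3; filling with it alone gives 10×40 = 400.
Optimal mix: 2×#2 + 9×#3 → mass 31, value 404.

404 sci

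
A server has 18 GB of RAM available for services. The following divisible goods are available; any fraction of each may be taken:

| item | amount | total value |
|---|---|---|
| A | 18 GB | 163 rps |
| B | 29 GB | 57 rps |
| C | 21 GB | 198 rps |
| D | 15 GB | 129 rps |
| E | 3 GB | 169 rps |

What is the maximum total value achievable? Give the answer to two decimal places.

Take in order of value per unit:
- E (169/3 per unit): all 3 → value 169, running total 169.00
- C (198/21 per unit): 15 of 21 → value 15×198/21 = 141.4286, running total 310.43
Total 310.43.

310.43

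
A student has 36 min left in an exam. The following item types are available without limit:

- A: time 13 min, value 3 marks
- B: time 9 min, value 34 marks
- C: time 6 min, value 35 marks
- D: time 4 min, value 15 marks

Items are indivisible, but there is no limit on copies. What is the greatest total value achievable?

Best value-per-unit is C at 35/6, and filling with it alone uses time 6×6=36. No mix of the others beats 6×35 = 210.

210 marks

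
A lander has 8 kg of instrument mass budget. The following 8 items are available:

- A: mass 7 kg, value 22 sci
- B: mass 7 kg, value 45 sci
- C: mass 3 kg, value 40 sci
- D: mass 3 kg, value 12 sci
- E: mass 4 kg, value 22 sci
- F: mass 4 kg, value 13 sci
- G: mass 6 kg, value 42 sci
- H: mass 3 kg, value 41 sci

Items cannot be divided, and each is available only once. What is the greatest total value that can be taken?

Check high-value combinations within 8 kg:
- C+H: mass 3+3=6, value 40+41=81
- E+H: mass 4+3=7, value 22+41=63
- C+E: mass 3+4=7, value 40+22=62
- F+H: mass 4+3=7, value 13+41=54
- D+H: mass 3+3=6, value 12+41=53
Best: 81 sci.

81 sci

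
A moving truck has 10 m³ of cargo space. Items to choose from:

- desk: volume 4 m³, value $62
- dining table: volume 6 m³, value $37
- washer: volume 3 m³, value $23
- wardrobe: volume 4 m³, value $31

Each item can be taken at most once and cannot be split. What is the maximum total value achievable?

Check high-value combinations within 10 m³:
- desk+dining table: volume 4+6=10, value 62+37=99
- desk+wardrobe: volume 4+4=8, value 62+31=93
- desk+washer: volume 4+3=7, value 62+23=85
Best: $99.

$99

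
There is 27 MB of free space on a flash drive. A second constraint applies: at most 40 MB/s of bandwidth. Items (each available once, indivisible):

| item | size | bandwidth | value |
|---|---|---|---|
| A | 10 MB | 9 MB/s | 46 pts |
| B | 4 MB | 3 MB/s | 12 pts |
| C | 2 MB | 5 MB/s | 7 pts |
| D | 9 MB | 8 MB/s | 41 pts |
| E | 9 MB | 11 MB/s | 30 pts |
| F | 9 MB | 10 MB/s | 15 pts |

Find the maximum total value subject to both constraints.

106 pts

Feasible sets respecting both limits:
- A+B+C+D: size 25, bandwidth 25, value 106
- A+B+D: size 23, bandwidth 20, value 99
- A+B+C+E: size 25, bandwidth 28, value 95
Best: 106 pts.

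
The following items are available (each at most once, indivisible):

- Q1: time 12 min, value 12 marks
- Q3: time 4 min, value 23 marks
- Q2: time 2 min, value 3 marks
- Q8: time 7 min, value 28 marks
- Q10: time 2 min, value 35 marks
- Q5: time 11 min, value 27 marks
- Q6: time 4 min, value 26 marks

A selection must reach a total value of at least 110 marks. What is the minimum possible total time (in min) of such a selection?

Subsets with value ≥ 110, sorted by total time:
- Q3+Q8+Q10+Q6: time 17, value 112
- Q3+Q2+Q8+Q10+Q6: time 19, value 115
Minimum time: 17 min.

17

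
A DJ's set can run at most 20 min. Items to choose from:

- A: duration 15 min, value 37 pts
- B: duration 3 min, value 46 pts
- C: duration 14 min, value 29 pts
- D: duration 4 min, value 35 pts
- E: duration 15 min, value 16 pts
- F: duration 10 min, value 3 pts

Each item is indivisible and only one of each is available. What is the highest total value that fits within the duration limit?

This is a 0/1 knapsack; check combinations near the capacity.
- B+D+F: duration 3+4+10=17, value 46+35+3=84
- A+B: duration 15+3=18, value 37+46=83
- B+D: duration 3+4=7, value 46+35=81
- B+C: duration 3+14=17, value 46+29=75
- A+D: duration 15+4=19, value 37+35=72
Best: 84 pts.

84 pts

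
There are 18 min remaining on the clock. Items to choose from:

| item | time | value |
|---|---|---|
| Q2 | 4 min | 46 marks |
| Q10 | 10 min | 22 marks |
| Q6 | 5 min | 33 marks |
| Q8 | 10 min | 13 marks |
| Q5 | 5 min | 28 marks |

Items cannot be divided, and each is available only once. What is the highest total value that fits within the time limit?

Check high-value combinations within 18 min:
- Q2+Q6+Q5: time 4+5+5=14, value 46+33+28=107
- Q2+Q6: time 4+5=9, value 46+33=79
- Q2+Q5: time 4+5=9, value 46+28=74
- Q2+Q10: time 4+10=14, value 46+22=68
- Q6+Q5: time 5+5=10, value 33+28=61
Best: 107 marks.

107 marks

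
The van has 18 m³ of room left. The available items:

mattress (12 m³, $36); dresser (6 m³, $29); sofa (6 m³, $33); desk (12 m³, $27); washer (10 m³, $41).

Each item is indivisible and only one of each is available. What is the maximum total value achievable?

$74

This is a 0/1 knapsack; check combinations near the capacity.
- sofa+washer: volume 6+10=16, value 33+41=74
- dresser+washer: volume 6+10=16, value 29+41=70
- mattress+sofa: volume 12+6=18, value 36+33=69
Best: $74.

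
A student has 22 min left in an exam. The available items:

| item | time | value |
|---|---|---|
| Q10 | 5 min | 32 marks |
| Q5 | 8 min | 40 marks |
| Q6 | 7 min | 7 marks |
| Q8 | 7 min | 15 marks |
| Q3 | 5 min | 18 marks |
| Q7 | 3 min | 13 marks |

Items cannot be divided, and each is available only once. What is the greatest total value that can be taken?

103 marks

Check high-value combinations within 22 min:
- Q10+Q5+Q3+Q7: time 5+8+5+3=21, value 32+40+18+13=103
- Q10+Q5+Q3: time 5+8+5=18, value 32+40+18=90
- Q10+Q5+Q8: time 5+8+7=20, value 32+40+15=87
Best: 103 marks.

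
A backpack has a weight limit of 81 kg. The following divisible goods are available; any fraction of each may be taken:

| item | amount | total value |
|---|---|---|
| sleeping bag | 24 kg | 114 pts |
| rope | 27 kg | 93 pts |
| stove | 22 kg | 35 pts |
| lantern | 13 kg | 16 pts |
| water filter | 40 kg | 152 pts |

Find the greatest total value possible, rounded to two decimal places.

324.56

Take in order of value per unit:
- sleeping bag (114/24 per unit): all 24 → value 114, running total 114.00
- water filter (152/40 per unit): all 40 → value 152, running total 266.00
- rope (93/27 per unit): 17 of 27 → value 17×93/27 = 58.5556, running total 324.56
Total 324.56.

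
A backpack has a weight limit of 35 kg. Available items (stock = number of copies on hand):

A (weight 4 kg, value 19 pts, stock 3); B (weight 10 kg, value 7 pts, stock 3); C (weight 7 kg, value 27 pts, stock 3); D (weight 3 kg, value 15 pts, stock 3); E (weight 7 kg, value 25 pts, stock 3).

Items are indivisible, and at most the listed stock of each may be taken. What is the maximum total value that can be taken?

Best selections within weight 35 and stock limits:
- 3×A + 2×C + 3×D: weight 35, value 156
- 3×A + 1×C + 3×D + 1×E: weight 35, value 154
- 3×A + 3×D + 2×E: weight 35, value 152
Best: 156 pts.

156 pts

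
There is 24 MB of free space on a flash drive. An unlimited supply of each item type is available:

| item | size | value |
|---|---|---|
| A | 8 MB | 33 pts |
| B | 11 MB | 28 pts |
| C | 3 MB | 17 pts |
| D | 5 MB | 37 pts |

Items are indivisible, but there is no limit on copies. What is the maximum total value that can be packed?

Best value-per-unit is D at 37/5; filling with it alone gives 4×37 = 148.
Optimal mix: 1×C + 4×D → size 23, value 165.

165 pts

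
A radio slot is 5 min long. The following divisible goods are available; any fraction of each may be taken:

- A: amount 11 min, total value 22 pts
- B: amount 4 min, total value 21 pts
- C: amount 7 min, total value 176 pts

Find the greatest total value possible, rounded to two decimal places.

Take in order of value per unit:
- C (176/7 per unit): 5 of 7 → value 5×176/7 = 125.7143, running total 125.71
Total 125.71.

125.71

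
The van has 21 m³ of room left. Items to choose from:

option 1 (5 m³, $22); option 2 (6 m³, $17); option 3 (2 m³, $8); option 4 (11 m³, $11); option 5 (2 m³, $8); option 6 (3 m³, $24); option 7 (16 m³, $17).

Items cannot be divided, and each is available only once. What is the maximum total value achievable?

$79

Check high-value combinations within 21 m³:
- option 1+option 2+option 3+option 5+option 6: volume 5+6+2+2+3=18, value 22+17+8+8+24=79
- option 1+option 2+option 3+option 6: volume 5+6+2+3=16, value 22+17+8+24=71
- option 1+option 2+option 5+option 6: volume 5+6+2+3=16, value 22+17+8+24=71
- option 1+option 3+option 4+option 6: volume 5+2+11+3=21, value 22+8+11+24=65
- option 1+option 4+option 5+option 6: volume 5+11+2+3=21, value 22+11+8+24=65
Best: $79.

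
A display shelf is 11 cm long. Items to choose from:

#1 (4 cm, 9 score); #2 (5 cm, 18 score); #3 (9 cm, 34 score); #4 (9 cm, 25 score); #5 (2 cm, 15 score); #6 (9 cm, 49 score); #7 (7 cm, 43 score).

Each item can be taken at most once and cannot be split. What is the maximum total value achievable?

This is a 0/1 knapsack; check combinations near the capacity.
- #5+#6: length 2+9=11, value 15+49=64
- #5+#7: length 2+7=9, value 15+43=58
- #1+#7: length 4+7=11, value 9+43=52
- #6: length 9, value 49
Best: 64 score.

64 score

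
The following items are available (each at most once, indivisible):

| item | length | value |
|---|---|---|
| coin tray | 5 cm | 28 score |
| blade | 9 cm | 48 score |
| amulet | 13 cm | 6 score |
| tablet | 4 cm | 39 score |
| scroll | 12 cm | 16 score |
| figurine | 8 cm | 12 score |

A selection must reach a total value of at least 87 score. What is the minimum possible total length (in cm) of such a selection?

Subsets with value ≥ 87, sorted by total length:
- blade+tablet: length 13, value 87
- coin tray+blade+tablet: length 18, value 115
- blade+tablet+figurine: length 21, value 99
Minimum length: 13 cm.

13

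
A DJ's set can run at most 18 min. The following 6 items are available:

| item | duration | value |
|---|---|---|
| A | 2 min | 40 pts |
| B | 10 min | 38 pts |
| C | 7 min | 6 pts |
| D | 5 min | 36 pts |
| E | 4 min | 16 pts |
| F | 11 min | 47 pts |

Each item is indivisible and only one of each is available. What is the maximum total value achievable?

This is a 0/1 knapsack; check combinations near the capacity.
- A+D+F: duration 2+5+11=18, value 40+36+47=123
- A+B+D: duration 2+10+5=17, value 40+38+36=114
- A+E+F: duration 2+4+11=17, value 40+16+47=103
Best: 123 pts.

123 pts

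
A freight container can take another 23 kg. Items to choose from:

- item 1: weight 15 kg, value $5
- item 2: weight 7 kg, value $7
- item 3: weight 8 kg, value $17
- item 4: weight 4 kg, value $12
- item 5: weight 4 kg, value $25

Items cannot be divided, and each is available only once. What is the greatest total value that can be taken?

$61

This is a 0/1 knapsack; check combinations near the capacity.
- item 2+item 3+item 4+item 5: weight 7+8+4+4=23, value 7+17+12+25=61
- item 3+item 4+item 5: weight 8+4+4=16, value 17+12+25=54
- item 2+item 3+item 5: weight 7+8+4=19, value 7+17+25=49
Best: $61.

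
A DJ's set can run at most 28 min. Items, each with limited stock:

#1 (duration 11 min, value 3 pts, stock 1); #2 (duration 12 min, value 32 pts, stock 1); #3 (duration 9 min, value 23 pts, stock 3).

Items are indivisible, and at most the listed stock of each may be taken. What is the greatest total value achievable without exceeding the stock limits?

Best selections within duration 28 and stock limits:
- 3×#3: duration 27, value 69
- 1×#2 + 1×#3: duration 21, value 55
Best: 69 pts.

69 pts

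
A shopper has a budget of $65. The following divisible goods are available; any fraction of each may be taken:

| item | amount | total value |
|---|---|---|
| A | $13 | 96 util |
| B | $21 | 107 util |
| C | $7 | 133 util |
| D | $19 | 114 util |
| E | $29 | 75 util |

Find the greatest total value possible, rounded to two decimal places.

462.93

Take in order of value per unit:
- C (133/7 per unit): all 7 → value 133, running total 133.00
- A (96/13 per unit): all 13 → value 96, running total 229.00
- D (114/19 per unit): all 19 → value 114, running total 343.00
- B (107/21 per unit): all 21 → value 107, running total 450.00
- E (75/29 per unit): 5 of 29 → value 5×75/29 = 12.9310, running total 462.93
Total 462.93.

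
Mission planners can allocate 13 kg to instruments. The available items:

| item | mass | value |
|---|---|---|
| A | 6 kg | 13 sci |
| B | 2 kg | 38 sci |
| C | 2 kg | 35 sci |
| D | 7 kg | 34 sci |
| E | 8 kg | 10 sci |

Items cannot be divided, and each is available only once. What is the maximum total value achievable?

107 sci

Check high-value combinations within 13 kg:
- B+C+D: mass 2+2+7=11, value 38+35+34=107
- A+B+C: mass 6+2+2=10, value 13+38+35=86
- B+C+E: mass 2+2+8=12, value 38+35+10=83
- B+C: mass 2+2=4, value 38+35=73
- B+D: mass 2+7=9, value 38+34=72
Best: 107 sci.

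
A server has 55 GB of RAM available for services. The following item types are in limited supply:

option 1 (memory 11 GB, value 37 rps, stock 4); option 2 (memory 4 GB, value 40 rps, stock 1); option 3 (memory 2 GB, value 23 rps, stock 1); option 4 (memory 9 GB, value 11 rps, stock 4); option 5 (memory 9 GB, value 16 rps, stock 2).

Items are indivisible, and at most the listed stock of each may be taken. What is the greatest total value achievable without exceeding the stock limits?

Best selections within memory 55 and stock limits:
- 4×option 1 + 1×option 2 + 1×option 3: memory 50, value 211
- 3×option 1 + 1×option 2 + 1×option 3 + 1×option 5: memory 48, value 190
Best: 211 rps.

211 rps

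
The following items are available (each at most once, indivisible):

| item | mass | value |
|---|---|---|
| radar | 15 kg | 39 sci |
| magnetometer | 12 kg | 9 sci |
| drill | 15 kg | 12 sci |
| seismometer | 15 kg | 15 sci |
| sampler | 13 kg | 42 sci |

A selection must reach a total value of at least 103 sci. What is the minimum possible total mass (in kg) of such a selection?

Subsets with value ≥ 103, sorted by total mass:
- radar+magnetometer+seismometer+sampler: mass 55, value 105
- radar+drill+seismometer+sampler: mass 58, value 108
Minimum mass: 55 kg.

55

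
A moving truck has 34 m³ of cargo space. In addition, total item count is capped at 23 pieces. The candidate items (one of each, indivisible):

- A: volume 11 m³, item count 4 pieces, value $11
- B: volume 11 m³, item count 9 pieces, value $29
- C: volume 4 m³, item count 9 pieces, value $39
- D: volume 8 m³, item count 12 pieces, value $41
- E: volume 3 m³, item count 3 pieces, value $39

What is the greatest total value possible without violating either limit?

Feasible sets respecting both limits:
- B+C+E: volume 18, item count 21, value 107
- A+D+E: volume 22, item count 19, value 91
- A+C+E: volume 18, item count 16, value 89
- C+D: volume 12, item count 21, value 80
Best: $107.

$107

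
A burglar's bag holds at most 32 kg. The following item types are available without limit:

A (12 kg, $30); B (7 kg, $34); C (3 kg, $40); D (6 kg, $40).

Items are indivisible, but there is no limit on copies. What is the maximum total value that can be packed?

Best value-per-unit is C at 40/3, and filling with it alone uses weight 10×3=30. No mix of the others beats 10×40 = 400.

$400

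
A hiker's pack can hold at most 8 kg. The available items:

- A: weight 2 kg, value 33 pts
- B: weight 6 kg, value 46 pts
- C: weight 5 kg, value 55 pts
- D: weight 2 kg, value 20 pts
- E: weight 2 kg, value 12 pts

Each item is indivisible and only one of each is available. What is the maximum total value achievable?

88 pts

Check high-value combinations within 8 kg:
- A+C: weight 2+5=7, value 33+55=88
- A+B: weight 2+6=8, value 33+46=79
- C+D: weight 5+2=7, value 55+20=75
Best: 88 pts.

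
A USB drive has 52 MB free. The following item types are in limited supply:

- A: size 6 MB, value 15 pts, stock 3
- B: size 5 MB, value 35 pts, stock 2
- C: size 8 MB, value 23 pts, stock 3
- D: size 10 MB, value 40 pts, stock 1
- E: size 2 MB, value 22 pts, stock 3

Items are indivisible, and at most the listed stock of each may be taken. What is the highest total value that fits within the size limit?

245 pts

Best selections within size 52 and stock limits:
- 2×B + 3×C + 1×D + 3×E: size 50, value 245
- 3×A + 2×B + 1×C + 1×D + 3×E: size 52, value 244
- 1×A + 2×B + 2×C + 1×D + 3×E: size 48, value 237
Best: 245 pts.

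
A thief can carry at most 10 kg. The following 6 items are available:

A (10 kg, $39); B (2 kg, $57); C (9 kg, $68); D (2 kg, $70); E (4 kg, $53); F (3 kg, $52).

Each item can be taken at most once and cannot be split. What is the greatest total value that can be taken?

$180

Check high-value combinations within 10 kg:
- B+D+E: weight 2+2+4=8, value 57+70+53=180
- B+D+F: weight 2+2+3=7, value 57+70+52=179
- D+E+F: weight 2+4+3=9, value 70+53+52=175
- B+E+F: weight 2+4+3=9, value 57+53+52=162
Best: $180.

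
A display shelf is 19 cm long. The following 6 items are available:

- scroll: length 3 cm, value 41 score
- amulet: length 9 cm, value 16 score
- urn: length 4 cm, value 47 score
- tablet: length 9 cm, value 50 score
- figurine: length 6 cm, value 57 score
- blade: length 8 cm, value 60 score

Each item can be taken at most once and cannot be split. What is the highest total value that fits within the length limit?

Check high-value combinations within 19 cm:
- urn+figurine+blade: length 4+6+8=18, value 47+57+60=164
- scroll+figurine+blade: length 3+6+8=17, value 41+57+60=158
- urn+tablet+figurine: length 4+9+6=19, value 47+50+57=154
- scroll+urn+blade: length 3+4+8=15, value 41+47+60=148
- scroll+tablet+figurine: length 3+9+6=18, value 41+50+57=148
Best: 164 score.

164 score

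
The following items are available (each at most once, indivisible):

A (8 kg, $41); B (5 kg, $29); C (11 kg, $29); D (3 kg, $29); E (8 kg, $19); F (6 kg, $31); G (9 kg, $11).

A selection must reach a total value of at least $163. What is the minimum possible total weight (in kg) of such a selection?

41

Subsets with value ≥ 163, sorted by total weight:
- A+B+C+D+E+F: weight 41, value 178
- A+B+C+D+F+G: weight 42, value 170
- A+B+C+D+E+F+G: weight 50, value 189
Minimum weight: 41 kg.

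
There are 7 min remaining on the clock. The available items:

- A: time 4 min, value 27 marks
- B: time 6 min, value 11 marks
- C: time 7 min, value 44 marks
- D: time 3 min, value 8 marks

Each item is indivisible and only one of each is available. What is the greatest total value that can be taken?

44 marks

Check high-value combinations within 7 min:
- C: time 7, value 44
- A+D: time 4+3=7, value 27+8=35
- A: time 4, value 27
- B: time 6, value 11
Best: 44 marks.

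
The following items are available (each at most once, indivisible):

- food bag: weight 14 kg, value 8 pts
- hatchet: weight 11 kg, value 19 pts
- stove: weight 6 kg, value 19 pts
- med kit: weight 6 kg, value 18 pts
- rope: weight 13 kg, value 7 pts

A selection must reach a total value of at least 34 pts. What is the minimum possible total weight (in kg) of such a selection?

12

Subsets with value ≥ 34, sorted by total weight:
- stove+med kit: weight 12, value 37
- hatchet+stove: weight 17, value 38
Minimum weight: 12 kg.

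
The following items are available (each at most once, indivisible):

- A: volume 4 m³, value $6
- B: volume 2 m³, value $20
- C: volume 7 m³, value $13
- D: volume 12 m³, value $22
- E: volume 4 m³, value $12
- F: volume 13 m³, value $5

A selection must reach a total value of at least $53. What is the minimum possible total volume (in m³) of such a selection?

Subsets with value ≥ 53, sorted by total volume:
- B+D+E: volume 18, value 54
- B+C+D: volume 21, value 55
- A+B+D+E: volume 22, value 60
Minimum volume: 18 m³.

18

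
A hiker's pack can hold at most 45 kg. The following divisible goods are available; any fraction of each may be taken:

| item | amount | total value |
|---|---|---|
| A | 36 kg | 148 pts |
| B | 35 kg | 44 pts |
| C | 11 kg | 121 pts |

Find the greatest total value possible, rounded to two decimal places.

Take in order of value per unit:
- C (121/11 per unit): all 11 → value 121, running total 121.00
- A (148/36 per unit): 34 of 36 → value 34×148/36 = 139.7778, running total 260.78
Total 260.78.

260.78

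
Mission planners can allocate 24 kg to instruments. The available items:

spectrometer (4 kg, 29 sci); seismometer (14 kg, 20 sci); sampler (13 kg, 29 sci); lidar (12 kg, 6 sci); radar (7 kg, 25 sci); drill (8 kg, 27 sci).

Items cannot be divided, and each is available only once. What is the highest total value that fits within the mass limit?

83 sci

Check high-value combinations within 24 kg:
- spectrometer+sampler+radar: mass 4+13+7=24, value 29+29+25=83
- spectrometer+radar+drill: mass 4+7+8=19, value 29+25+27=81
- spectrometer+lidar+drill: mass 4+12+8=24, value 29+6+27=62
- spectrometer+lidar+radar: mass 4+12+7=23, value 29+6+25=60
- spectrometer+sampler: mass 4+13=17, value 29+29=58
Best: 83 sci.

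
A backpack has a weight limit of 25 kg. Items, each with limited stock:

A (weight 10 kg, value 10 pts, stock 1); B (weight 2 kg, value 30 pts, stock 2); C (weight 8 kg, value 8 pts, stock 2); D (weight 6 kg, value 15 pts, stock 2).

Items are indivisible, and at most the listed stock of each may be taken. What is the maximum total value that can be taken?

98 pts

Top feasible selections:
- 2×B + 1×C + 2×D: weight 24, value 98
- 2×B + 2×D: weight 16, value 90
- 1×A + 2×B + 1×D: weight 20, value 85
Best: 98 pts.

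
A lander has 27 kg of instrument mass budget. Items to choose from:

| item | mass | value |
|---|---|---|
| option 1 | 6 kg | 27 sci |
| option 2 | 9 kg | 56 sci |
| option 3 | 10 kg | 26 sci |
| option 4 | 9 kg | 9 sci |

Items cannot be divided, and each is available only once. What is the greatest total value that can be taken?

109 sci

Check high-value combinations within 27 kg:
- option 1+option 2+option 3: mass 6+9+10=25, value 27+56+26=109
- option 1+option 2+option 4: mass 6+9+9=24, value 27+56+9=92
- option 1+option 2: mass 6+9=15, value 27+56=83
- option 2+option 3: mass 9+10=19, value 56+26=82
Best: 109 sci.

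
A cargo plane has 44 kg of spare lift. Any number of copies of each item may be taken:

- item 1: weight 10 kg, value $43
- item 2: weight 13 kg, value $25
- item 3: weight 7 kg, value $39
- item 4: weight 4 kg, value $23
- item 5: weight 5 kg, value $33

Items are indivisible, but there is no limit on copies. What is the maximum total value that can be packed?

Best value-per-unit is item 5 at 33/5; filling with it alone gives 8×33 = 264.
Optimal mix: 1×item 4 + 8×item 5 → weight 44, value 287.

$287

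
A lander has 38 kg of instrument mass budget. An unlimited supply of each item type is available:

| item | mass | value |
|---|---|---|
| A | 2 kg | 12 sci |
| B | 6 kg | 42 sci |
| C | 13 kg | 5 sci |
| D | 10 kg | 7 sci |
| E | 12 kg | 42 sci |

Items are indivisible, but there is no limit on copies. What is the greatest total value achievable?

Best value-per-unit is B at 42/6; filling with it alone gives 6×42 = 252.
Optimal mix: 1×A + 6×B → mass 38, value 264.

264 sci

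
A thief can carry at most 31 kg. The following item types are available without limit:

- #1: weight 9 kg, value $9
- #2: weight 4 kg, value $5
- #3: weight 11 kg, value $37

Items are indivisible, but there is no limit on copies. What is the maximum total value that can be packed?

Best value-per-unit is #3 at 37/11; filling with it alone gives 2×37 = 74.
Optimal mix: 2×#2 + 2×#3 → weight 30, value 84.

$84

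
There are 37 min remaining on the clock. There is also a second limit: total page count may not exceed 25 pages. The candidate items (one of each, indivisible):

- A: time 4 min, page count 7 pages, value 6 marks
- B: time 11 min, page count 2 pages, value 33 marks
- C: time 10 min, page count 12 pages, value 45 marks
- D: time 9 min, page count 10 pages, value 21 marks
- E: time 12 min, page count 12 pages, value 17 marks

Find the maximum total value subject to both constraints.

Feasible sets respecting both limits:
- B+C+D: time 30, page count 24, value 99
- A+B+C: time 25, page count 21, value 84
- B+C: time 21, page count 14, value 78
Best: 99 marks.

99 marks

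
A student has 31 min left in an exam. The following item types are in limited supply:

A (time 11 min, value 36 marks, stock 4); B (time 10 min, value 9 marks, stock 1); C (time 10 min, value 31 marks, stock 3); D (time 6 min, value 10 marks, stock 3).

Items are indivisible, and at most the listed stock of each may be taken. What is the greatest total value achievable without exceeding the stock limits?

98 marks

Top feasible selections:
- 1×A + 2×C: time 31, value 98
- 3×C: time 30, value 93
- 2×A + 1×D: time 28, value 82
Best: 98 marks.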